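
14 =14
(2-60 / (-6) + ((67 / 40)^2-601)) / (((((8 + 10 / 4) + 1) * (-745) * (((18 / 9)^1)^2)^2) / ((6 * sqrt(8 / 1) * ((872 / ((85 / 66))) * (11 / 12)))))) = 37110324537 * sqrt(2) / 1165180000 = 45.04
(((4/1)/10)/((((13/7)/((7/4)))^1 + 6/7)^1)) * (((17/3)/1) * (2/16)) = 833/5640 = 0.15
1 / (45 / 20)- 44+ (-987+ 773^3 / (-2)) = -4157027803 / 18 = -230945989.06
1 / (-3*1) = -1 / 3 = -0.33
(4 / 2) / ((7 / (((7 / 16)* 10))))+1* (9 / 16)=29 / 16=1.81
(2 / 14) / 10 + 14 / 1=981 / 70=14.01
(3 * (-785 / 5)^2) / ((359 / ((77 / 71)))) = 5693919 / 25489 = 223.39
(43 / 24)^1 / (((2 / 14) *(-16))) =-301 / 384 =-0.78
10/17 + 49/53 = 1363/901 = 1.51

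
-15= -15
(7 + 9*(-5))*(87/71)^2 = -287622/5041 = -57.06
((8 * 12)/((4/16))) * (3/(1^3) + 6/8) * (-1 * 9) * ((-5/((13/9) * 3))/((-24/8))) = -64800/13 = -4984.62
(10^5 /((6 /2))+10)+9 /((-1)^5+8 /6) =33370.33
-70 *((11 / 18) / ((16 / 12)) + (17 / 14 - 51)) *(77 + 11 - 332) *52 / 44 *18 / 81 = -65715910 / 297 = -221265.69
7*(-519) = -3633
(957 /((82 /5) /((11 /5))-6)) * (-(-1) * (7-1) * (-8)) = -31581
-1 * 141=-141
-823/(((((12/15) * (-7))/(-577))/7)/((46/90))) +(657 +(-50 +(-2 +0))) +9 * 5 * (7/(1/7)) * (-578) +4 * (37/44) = -624599491/396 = -1577271.44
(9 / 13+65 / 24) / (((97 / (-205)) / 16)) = -435010 / 3783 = -114.99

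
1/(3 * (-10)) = -1/30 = -0.03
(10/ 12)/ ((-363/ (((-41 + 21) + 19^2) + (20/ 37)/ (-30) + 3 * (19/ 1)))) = -10040/ 10989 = -0.91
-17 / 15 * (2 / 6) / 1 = -17 / 45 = -0.38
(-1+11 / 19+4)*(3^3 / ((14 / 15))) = 13770 / 133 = 103.53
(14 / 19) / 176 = 7 / 1672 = 0.00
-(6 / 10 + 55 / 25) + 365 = 362.20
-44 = -44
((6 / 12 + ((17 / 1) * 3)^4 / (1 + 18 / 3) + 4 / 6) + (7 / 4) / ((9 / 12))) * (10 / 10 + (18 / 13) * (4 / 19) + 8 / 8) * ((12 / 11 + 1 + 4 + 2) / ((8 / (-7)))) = -15678665.32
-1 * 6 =-6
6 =6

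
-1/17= -0.06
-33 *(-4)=132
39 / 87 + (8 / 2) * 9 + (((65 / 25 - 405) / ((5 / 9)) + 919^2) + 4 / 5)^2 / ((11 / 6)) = 77436709083253481 / 199375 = 388397286937.95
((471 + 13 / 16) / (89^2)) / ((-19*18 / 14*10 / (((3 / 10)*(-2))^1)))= 0.00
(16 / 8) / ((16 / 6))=3 / 4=0.75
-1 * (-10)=10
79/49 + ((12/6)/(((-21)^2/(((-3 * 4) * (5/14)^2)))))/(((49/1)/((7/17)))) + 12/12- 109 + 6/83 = -7563714955/71144031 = -106.32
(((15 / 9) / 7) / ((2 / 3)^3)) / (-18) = -5 / 112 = -0.04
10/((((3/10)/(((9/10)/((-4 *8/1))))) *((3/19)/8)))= -95/2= -47.50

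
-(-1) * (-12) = -12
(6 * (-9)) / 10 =-27 / 5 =-5.40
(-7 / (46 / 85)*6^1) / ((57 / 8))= -4760 / 437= -10.89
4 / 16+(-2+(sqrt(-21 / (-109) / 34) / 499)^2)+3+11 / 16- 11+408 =2945108878867 / 7382381648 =398.94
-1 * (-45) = 45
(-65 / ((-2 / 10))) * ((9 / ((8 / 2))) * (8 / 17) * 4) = 23400 / 17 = 1376.47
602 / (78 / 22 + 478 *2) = 6622 / 10555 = 0.63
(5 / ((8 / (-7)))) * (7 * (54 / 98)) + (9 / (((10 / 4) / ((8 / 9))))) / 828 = -16.87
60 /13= 4.62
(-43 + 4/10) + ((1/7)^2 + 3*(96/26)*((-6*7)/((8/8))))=-1617376/3185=-507.81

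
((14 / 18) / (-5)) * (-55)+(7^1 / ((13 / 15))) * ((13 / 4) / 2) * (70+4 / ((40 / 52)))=8960 / 9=995.56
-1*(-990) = 990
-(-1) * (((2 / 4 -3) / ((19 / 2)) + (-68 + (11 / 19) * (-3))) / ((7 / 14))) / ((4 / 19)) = -665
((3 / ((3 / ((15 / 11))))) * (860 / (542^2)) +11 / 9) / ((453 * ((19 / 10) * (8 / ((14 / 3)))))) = 0.00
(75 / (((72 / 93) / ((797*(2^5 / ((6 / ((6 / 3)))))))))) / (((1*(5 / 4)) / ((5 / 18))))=183014.81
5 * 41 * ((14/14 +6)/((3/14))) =20090/3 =6696.67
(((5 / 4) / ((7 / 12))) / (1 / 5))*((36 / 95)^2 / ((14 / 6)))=11664 / 17689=0.66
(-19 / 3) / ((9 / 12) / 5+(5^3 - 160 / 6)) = -20 / 311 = -0.06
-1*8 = -8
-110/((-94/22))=1210/47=25.74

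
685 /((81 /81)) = 685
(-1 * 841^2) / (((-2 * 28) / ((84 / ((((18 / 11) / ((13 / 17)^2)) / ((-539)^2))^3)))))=111419896841859822446597114887139 / 93846868272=1187252157620510421017.12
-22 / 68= -11 / 34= -0.32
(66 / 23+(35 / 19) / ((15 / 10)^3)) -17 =-160285 / 11799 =-13.58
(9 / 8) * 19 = 171 / 8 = 21.38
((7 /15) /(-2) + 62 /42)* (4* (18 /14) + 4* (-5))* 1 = -4524 /245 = -18.47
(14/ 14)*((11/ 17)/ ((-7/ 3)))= -33/ 119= -0.28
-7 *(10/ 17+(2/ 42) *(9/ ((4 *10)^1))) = -2851/ 680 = -4.19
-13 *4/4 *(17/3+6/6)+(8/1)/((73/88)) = -77.02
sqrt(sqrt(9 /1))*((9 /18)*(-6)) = -3*sqrt(3) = -5.20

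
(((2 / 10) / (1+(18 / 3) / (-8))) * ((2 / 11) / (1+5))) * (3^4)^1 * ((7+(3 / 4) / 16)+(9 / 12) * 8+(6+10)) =57.04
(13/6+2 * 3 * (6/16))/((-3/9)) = -53/4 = -13.25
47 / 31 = 1.52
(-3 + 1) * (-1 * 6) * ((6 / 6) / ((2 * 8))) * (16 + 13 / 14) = 711 / 56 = 12.70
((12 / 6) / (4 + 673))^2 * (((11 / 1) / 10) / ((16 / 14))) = 77 / 9166580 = 0.00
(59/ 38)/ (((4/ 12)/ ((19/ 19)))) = 177/ 38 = 4.66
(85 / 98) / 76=85 / 7448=0.01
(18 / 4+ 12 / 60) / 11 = 47 / 110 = 0.43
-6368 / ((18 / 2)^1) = -6368 / 9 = -707.56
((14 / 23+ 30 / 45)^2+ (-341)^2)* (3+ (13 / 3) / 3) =22144863400 / 42849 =516811.67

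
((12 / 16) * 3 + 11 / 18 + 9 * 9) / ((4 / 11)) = 33209 / 144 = 230.62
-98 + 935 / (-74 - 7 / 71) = -581963 / 5261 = -110.62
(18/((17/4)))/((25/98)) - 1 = 6631/425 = 15.60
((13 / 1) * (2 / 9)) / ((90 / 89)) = 1157 / 405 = 2.86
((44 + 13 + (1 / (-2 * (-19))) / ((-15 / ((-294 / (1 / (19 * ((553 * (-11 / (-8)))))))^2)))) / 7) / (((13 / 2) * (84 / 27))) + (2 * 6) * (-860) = -45579042965577 / 203840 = -223602055.36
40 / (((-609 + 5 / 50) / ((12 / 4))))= -1200 / 6089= -0.20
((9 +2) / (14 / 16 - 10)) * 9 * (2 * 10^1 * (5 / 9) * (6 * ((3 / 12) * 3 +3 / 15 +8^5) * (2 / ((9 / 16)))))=-18455472640 / 219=-84271564.57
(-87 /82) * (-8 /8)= 87 /82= 1.06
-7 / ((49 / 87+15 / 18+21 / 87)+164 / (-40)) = 145 / 51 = 2.84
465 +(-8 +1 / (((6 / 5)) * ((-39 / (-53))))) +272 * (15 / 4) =345883 / 234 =1478.13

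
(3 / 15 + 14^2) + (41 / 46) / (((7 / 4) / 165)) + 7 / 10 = 452309 / 1610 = 280.94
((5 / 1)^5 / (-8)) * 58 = -90625 / 4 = -22656.25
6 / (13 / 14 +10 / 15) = 252 / 67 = 3.76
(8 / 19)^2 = 64 / 361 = 0.18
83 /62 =1.34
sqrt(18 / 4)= 3*sqrt(2) / 2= 2.12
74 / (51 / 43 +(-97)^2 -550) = 0.01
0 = 0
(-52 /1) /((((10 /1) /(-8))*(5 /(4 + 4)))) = 1664 /25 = 66.56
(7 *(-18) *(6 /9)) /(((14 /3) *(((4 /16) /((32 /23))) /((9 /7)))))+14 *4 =-11720 /161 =-72.80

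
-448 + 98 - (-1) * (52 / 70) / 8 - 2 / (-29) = -1420343 / 4060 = -349.84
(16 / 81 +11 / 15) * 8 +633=259381 / 405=640.45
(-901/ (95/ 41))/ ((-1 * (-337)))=-36941/ 32015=-1.15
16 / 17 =0.94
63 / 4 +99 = 459 / 4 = 114.75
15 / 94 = 0.16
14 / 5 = 2.80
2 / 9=0.22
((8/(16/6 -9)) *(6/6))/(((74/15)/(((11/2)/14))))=-495/4921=-0.10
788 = 788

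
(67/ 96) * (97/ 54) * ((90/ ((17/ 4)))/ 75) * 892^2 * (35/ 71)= 4524642794/ 32589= 138839.57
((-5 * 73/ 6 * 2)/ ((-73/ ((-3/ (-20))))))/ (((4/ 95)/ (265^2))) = 6671375/ 16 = 416960.94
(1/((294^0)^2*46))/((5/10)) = 1/23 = 0.04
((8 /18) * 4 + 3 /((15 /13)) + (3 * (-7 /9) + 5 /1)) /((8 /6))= 317 /60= 5.28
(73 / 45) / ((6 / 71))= 5183 / 270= 19.20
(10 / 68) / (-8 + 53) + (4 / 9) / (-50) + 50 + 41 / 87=11195803 / 221850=50.47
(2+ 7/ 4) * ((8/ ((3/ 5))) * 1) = 50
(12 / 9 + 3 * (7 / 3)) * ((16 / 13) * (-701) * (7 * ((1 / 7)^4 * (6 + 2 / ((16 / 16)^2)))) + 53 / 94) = -162.99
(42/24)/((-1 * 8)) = -7/32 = -0.22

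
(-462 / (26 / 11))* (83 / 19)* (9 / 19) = -404.46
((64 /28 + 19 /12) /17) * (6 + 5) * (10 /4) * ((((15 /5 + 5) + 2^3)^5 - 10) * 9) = 28114675875 /476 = 59064445.12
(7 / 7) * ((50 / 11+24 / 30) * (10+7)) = 4998 / 55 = 90.87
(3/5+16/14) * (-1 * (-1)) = 61/35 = 1.74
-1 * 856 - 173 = -1029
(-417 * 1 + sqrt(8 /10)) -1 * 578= -995 + 2 * sqrt(5) /5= -994.11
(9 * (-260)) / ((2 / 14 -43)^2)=-637 / 500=-1.27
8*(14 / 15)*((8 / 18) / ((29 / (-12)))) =-1792 / 1305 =-1.37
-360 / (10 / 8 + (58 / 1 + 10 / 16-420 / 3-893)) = 0.37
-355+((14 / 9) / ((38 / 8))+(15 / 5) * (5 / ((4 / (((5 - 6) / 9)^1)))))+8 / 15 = -1212581 / 3420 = -354.56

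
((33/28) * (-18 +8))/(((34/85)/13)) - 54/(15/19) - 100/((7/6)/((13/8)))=-82701/140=-590.72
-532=-532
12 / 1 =12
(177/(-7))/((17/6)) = -1062/119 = -8.92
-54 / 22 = -27 / 11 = -2.45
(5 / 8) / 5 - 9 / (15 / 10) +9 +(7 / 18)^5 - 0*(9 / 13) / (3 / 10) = 5921707 / 1889568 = 3.13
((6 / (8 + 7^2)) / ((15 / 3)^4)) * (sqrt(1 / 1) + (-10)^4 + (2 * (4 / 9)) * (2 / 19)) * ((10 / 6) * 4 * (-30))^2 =218903936 / 3249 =67375.79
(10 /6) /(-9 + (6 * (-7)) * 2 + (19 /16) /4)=-0.02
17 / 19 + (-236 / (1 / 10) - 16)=-45127 / 19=-2375.11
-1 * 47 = -47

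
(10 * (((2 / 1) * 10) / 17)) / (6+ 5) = 200 / 187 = 1.07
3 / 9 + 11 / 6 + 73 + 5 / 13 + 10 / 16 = 76.18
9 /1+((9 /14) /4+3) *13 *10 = 11757 /28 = 419.89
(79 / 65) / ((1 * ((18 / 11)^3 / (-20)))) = -105149 / 18954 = -5.55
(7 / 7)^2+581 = 582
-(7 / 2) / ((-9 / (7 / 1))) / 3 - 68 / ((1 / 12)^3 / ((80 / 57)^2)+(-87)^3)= 39653767969511 / 43695098246106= 0.91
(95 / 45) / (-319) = -19 / 2871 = -0.01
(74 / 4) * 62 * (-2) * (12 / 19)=-27528 / 19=-1448.84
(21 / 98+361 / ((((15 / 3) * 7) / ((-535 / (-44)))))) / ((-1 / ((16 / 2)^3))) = -4952704 / 77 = -64320.83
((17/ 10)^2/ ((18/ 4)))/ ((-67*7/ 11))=-3179/ 211050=-0.02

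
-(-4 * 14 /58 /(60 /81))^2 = -35721 /21025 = -1.70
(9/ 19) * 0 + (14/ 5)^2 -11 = -79/ 25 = -3.16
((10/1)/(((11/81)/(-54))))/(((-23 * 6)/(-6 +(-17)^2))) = 2063070/253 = 8154.43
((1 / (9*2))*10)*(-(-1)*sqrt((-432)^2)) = 240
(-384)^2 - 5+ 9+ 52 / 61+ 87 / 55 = 494736467 / 3355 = 147462.43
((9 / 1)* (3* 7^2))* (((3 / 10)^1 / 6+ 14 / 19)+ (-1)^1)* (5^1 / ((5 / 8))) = -214326 / 95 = -2256.06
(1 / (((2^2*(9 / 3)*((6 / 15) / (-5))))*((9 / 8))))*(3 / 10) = -5 / 18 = -0.28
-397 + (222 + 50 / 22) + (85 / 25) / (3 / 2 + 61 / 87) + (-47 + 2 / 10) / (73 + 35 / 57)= -7593404773 / 44194370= -171.82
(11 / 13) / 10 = 11 / 130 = 0.08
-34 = -34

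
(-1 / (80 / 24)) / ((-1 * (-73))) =-3 / 730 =-0.00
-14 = -14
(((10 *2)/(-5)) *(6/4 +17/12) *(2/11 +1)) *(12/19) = -1820/209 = -8.71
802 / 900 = 401 / 450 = 0.89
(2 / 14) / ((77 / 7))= 1 / 77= 0.01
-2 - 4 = -6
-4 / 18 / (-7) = 2 / 63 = 0.03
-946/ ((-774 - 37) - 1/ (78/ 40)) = 36894/ 31649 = 1.17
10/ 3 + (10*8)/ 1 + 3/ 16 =4009/ 48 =83.52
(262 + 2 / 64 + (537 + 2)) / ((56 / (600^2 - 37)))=9226931579 / 1792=5148957.35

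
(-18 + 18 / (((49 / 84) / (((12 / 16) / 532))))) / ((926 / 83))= -2775105 / 1724212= -1.61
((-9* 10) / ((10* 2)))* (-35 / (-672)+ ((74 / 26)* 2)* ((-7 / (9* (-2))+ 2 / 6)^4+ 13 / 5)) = -17216903 / 233280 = -73.80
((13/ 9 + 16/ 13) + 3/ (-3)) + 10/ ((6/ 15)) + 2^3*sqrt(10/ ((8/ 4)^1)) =8*sqrt(5) + 3121/ 117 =44.56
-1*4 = -4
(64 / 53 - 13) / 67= -0.18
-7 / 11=-0.64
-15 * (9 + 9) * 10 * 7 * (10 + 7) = -321300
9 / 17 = 0.53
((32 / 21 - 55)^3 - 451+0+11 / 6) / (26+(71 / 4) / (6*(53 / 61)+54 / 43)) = -4590757361584 / 860349105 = -5335.92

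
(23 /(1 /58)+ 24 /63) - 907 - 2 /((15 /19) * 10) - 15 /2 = 440609 /1050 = 419.63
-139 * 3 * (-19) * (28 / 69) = 73948 / 23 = 3215.13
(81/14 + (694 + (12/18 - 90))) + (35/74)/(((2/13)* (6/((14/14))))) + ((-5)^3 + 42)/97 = 122622167/200984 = 610.11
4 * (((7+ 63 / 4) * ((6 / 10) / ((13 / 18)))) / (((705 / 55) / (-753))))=-1043658 / 235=-4441.10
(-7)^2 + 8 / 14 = 347 / 7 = 49.57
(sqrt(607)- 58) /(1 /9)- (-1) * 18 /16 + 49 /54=-112313 /216 + 9 * sqrt(607)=-298.23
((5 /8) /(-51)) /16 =-5 /6528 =-0.00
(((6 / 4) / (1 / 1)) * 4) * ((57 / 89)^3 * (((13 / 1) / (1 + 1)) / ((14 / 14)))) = 7222527 / 704969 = 10.25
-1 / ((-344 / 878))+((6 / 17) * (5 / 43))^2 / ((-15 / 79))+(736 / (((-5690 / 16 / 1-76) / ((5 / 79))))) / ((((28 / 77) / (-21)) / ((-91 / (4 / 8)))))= -219968137117763 / 194355645476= -1131.78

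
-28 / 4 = -7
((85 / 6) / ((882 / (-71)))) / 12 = -6035 / 63504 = -0.10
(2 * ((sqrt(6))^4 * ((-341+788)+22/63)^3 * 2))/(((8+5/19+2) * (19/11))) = 3939801395989712/5417685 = 727211234.32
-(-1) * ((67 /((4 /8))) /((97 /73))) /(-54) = -4891 /2619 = -1.87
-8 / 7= -1.14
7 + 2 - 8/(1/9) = -63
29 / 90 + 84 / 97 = 1.19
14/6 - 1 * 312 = -929/3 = -309.67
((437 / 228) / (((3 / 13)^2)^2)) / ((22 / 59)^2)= 2286679343 / 470448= 4860.64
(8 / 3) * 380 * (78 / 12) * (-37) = -731120 / 3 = -243706.67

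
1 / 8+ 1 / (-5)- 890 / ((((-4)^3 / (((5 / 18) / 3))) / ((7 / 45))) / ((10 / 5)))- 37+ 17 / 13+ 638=304594967 / 505440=602.63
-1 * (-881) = 881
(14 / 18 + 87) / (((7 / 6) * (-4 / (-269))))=106255 / 21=5059.76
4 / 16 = 1 / 4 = 0.25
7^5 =16807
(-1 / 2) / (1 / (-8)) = 4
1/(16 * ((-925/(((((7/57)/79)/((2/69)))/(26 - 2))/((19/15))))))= -161/1350659840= -0.00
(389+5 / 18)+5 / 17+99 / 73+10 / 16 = 391.55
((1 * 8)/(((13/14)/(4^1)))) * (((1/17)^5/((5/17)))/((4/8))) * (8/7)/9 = 1024/48859785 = 0.00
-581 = -581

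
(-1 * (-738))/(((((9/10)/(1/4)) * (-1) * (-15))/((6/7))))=82/7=11.71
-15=-15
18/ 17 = 1.06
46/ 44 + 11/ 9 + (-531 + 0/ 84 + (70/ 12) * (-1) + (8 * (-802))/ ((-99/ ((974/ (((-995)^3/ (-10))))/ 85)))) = -295415413530794/ 552627004875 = -534.57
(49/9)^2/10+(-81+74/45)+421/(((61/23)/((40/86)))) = -5438771/2124630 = -2.56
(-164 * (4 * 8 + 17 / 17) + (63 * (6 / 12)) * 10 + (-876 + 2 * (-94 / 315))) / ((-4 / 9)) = 1881683 / 140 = 13440.59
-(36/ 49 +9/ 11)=-837/ 539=-1.55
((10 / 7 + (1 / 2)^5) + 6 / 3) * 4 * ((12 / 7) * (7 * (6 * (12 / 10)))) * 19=159030 / 7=22718.57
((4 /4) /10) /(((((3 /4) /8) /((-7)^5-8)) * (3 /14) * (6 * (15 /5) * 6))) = -62776 /81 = -775.01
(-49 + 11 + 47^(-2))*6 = -503646/2209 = -228.00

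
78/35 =2.23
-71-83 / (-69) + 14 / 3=-1498 / 23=-65.13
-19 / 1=-19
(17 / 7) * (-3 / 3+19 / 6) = 221 / 42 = 5.26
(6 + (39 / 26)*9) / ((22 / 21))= 18.61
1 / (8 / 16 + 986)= 2 / 1973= 0.00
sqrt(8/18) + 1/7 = 17/21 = 0.81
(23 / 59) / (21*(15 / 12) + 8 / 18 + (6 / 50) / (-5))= 103500 / 7081003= 0.01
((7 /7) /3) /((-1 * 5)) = -1 /15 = -0.07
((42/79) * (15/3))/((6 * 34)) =35/2686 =0.01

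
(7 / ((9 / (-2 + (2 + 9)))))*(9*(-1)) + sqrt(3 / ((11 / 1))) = -62.48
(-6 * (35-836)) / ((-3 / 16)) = -25632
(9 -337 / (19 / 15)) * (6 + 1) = -34188 / 19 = -1799.37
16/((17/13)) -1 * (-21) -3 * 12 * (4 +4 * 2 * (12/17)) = -5339/17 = -314.06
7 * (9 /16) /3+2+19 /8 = 91 /16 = 5.69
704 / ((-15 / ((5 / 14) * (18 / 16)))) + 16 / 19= -2396 / 133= -18.02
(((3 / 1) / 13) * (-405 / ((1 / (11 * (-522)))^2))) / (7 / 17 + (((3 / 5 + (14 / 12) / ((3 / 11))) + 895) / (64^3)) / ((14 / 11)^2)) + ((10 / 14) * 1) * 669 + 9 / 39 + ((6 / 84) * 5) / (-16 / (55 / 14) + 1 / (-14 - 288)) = -213205283917668490937593993 / 28636321756673527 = -7445274771.30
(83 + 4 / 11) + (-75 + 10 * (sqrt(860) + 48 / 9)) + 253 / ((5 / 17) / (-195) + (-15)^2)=309253651 / 4922742 + 20 * sqrt(215)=356.08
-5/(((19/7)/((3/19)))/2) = -210/361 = -0.58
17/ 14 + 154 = 2173/ 14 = 155.21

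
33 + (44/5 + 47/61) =12984/305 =42.57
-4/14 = -2/7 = -0.29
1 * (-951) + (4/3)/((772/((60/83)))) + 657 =-294.00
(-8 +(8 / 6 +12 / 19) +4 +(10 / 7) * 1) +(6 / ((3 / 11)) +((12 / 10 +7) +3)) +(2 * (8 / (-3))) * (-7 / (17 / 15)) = 2222608 / 33915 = 65.53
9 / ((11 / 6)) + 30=384 / 11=34.91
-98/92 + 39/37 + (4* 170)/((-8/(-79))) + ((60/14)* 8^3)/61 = 4906287717/726754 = 6750.96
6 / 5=1.20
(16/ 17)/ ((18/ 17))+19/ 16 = 299/ 144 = 2.08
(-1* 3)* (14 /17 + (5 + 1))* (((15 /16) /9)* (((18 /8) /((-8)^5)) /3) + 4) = -729808461 /8912896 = -81.88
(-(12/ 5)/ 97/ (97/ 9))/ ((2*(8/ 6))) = -0.00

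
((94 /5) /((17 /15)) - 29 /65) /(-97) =-17837 /107185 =-0.17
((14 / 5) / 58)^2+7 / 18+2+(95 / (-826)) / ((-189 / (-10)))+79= 267130169461 / 3282296850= 81.39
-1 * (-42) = 42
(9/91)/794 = 9/72254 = 0.00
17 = 17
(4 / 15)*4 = 16 / 15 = 1.07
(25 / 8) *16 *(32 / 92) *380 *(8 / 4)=304000 / 23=13217.39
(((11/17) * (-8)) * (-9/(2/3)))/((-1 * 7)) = -1188/119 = -9.98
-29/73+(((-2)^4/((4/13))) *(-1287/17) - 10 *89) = -5990435/1241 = -4827.10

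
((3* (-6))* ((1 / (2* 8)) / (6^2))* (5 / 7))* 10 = -0.22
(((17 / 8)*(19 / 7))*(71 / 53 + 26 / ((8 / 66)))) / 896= 7389917 / 5318656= 1.39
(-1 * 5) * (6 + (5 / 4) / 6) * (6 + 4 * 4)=-8195 / 12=-682.92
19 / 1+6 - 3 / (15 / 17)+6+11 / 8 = 1159 / 40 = 28.98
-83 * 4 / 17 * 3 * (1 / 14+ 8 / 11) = -61254 / 1309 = -46.79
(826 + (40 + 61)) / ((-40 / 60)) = -2781 / 2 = -1390.50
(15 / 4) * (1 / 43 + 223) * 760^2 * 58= 1204772520000 / 43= 28017965581.40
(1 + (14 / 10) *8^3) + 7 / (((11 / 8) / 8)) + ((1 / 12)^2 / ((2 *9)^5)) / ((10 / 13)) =22703295569039 / 29930757120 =758.53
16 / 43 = 0.37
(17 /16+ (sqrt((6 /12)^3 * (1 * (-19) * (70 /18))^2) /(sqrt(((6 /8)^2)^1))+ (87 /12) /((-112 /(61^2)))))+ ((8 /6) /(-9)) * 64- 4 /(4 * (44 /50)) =-33320369 /133056+ 665 * sqrt(2) /27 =-215.59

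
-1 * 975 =-975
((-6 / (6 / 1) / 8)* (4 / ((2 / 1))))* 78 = -39 / 2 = -19.50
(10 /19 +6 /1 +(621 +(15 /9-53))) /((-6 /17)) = -558331 /342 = -1632.55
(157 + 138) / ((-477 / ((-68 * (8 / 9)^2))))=1283840 / 38637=33.23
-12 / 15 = -0.80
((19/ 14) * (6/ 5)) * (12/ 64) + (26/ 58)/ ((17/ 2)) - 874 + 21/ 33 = -2651213067/ 3036880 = -873.01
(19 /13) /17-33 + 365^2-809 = 29256662 /221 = 132383.09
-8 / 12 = -2 / 3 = -0.67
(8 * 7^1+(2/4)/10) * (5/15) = 1121/60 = 18.68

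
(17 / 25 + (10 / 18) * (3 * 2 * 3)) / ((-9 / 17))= -1513 / 75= -20.17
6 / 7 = 0.86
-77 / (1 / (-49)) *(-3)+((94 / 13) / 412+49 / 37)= -1121421473 / 99086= -11317.66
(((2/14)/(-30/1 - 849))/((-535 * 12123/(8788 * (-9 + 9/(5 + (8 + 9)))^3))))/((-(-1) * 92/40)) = -26159679/430926925187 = -0.00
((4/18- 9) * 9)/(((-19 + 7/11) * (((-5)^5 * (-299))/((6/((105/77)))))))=9559/471859375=0.00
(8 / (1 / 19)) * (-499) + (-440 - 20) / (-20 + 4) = -303277 / 4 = -75819.25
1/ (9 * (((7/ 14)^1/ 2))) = 4/ 9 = 0.44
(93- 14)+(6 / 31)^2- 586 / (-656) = 25194813 / 315208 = 79.93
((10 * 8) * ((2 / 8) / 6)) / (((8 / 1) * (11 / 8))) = 10 / 33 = 0.30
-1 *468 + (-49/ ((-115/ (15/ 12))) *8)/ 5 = -53722/ 115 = -467.15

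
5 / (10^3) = 1 / 200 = 0.00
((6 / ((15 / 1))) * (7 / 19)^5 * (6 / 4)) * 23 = 1159683 / 12380495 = 0.09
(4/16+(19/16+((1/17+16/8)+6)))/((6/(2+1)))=4.75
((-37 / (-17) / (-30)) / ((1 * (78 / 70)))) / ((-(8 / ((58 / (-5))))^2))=0.14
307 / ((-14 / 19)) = -5833 / 14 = -416.64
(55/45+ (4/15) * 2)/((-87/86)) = -6794/3915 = -1.74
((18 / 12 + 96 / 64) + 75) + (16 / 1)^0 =79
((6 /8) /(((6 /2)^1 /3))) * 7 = 21 /4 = 5.25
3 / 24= 1 / 8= 0.12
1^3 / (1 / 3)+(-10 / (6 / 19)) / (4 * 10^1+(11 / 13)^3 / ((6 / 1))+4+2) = 2.31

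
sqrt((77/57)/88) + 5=sqrt(798)/228 + 5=5.12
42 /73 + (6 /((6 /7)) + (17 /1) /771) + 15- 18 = 258755 /56283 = 4.60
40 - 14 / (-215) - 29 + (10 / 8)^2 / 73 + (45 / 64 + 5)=16864863 / 1004480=16.79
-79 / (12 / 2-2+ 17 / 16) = -1264 / 81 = -15.60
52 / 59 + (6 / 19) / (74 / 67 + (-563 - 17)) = 19148425 / 21739553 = 0.88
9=9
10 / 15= 2 / 3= 0.67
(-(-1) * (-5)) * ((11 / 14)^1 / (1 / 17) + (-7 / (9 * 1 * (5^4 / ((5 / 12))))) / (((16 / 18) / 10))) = -112151 / 1680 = -66.76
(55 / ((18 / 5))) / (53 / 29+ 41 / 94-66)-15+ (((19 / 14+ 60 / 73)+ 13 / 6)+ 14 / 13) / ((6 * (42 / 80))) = -1374772400 / 101697687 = -13.52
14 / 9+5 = 59 / 9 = 6.56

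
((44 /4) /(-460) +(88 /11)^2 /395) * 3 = 15057 /36340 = 0.41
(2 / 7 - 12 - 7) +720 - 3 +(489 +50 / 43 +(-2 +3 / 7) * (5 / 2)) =713081 / 602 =1184.52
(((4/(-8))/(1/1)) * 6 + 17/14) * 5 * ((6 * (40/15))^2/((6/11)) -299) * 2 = -9125/3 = -3041.67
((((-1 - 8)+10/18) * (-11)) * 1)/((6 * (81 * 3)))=418/6561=0.06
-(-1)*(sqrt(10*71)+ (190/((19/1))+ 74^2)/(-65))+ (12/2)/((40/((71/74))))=-124699/1480+ sqrt(710)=-57.61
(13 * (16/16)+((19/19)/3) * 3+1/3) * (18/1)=258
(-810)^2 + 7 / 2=1312207 / 2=656103.50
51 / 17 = 3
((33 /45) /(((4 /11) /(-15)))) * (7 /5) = -847 /20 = -42.35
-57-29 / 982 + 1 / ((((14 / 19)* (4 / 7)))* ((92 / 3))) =-20581117 / 361376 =-56.95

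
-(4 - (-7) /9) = -43 /9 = -4.78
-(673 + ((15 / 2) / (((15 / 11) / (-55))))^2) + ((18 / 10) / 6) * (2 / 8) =-3687167 / 40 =-92179.18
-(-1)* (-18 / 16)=-9 / 8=-1.12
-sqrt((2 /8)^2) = -1 /4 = -0.25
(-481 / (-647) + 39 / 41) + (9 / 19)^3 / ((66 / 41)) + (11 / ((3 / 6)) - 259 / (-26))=877406923111 / 26018663099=33.72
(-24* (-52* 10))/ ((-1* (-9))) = 4160/ 3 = 1386.67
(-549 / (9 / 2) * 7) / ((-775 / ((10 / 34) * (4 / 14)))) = 244 / 2635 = 0.09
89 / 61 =1.46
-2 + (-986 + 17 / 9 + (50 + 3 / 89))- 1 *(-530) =-325268 / 801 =-406.08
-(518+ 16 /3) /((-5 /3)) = 314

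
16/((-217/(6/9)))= -32/651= -0.05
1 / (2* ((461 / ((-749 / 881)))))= -749 / 812282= -0.00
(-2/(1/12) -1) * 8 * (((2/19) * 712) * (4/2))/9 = -569600/171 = -3330.99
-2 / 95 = -0.02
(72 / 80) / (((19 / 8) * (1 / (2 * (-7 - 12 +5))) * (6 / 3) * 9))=-56 / 95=-0.59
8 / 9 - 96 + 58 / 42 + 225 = 8270 / 63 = 131.27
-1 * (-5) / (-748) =-5 / 748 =-0.01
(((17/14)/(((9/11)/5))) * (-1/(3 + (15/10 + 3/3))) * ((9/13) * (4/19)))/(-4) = 85/1729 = 0.05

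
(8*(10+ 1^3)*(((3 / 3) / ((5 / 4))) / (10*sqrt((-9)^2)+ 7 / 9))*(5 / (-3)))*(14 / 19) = -14784 / 15523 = -0.95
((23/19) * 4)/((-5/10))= -184/19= -9.68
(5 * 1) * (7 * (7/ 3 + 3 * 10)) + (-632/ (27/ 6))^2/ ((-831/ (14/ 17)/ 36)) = 54412519/ 127143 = 427.96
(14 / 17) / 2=7 / 17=0.41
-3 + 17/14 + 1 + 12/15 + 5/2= 88/35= 2.51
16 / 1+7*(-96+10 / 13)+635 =-203 / 13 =-15.62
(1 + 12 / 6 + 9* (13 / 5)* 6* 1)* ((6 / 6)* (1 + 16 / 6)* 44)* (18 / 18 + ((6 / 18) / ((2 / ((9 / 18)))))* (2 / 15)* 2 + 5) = 31348196 / 225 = 139325.32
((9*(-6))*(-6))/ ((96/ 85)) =2295/ 8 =286.88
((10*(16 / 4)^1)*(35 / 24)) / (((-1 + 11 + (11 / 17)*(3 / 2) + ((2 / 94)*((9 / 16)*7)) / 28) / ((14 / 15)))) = 5011328 / 1010061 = 4.96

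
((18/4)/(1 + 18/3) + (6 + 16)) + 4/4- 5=261/14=18.64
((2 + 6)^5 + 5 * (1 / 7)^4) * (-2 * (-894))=140672639724 / 2401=58589187.72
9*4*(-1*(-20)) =720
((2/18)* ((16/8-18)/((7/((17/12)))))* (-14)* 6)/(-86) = -136/387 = -0.35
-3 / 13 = -0.23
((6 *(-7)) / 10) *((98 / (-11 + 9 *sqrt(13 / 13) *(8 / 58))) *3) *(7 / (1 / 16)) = 20053152 / 1415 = 14171.84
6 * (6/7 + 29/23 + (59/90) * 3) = 19729/805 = 24.51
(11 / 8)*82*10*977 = 2203135 / 2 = 1101567.50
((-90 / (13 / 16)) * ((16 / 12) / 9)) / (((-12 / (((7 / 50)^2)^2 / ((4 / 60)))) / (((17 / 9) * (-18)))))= -163268 / 609375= -0.27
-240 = -240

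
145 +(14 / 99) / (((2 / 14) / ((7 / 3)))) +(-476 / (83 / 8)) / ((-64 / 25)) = 8146241 / 49302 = 165.23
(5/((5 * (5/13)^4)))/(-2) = -28561/1250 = -22.85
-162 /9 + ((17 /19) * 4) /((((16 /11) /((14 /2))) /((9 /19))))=-14211 /1444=-9.84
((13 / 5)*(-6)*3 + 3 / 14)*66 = -107613 / 35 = -3074.66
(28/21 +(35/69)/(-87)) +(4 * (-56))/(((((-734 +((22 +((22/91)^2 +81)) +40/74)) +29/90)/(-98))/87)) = -316008279762619067/104301420229791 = -3029.76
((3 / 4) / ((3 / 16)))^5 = 1024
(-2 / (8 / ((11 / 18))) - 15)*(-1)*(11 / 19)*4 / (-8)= -12001 / 2736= -4.39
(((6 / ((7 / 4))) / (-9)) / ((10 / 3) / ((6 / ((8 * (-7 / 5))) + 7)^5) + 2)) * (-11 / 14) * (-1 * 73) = -311988377311006 / 28561060540607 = -10.92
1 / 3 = 0.33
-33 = -33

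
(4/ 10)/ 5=2/ 25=0.08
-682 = -682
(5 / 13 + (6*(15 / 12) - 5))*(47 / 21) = 1175 / 182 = 6.46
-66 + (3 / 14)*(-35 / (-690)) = -6071 / 92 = -65.99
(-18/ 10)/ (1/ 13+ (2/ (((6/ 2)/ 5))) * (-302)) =351/ 196285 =0.00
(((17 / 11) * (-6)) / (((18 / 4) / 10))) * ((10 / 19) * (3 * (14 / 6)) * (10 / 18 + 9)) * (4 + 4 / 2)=-8187200 / 1881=-4352.58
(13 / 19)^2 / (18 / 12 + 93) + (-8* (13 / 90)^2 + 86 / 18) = 23619949 / 5117175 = 4.62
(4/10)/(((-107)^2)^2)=2/655398005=0.00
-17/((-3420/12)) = 17/285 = 0.06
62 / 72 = 31 / 36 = 0.86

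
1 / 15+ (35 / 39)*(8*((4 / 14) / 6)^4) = 361379 / 5417685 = 0.07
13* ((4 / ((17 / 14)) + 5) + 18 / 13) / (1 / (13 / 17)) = 27807 / 289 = 96.22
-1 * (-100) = 100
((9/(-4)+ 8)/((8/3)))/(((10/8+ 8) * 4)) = 69/1184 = 0.06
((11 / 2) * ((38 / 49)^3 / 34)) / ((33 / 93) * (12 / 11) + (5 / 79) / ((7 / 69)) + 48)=369549202 / 240059675205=0.00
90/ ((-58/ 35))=-1575/ 29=-54.31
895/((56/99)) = 1582.23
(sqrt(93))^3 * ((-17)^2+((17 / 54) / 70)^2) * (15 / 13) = 128009784559 * sqrt(93) / 4127760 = 299068.18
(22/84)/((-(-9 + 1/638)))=3509/120561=0.03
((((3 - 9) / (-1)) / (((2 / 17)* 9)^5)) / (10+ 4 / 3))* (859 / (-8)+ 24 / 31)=-2208044677 / 52068096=-42.41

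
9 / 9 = 1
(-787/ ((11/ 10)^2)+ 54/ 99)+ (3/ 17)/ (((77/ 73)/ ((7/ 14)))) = -18712483/ 28798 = -649.78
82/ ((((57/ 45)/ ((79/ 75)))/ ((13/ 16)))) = 42107/ 760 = 55.40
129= 129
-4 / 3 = -1.33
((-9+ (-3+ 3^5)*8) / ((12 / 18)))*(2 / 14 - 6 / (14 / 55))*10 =-671580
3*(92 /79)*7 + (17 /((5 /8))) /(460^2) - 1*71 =-486281907 /10447750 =-46.54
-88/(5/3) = -52.80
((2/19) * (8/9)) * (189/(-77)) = -48/209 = -0.23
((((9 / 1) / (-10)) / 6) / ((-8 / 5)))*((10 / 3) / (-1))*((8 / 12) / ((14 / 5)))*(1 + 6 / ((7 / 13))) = -2125 / 2352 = -0.90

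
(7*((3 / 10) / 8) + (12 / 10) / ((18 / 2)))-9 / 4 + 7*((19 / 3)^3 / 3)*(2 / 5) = 1524401 / 6480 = 235.25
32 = 32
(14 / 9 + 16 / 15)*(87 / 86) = 1711 / 645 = 2.65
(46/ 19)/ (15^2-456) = -46/ 4389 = -0.01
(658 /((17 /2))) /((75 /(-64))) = -66.06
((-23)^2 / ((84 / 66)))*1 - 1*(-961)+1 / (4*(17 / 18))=163852 / 119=1376.91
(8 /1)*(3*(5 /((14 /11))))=660 /7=94.29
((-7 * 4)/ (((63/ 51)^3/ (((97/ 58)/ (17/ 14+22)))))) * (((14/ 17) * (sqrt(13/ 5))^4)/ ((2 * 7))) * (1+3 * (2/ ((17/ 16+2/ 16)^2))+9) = -7501406536/ 1236650625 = -6.07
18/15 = 6/5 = 1.20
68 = 68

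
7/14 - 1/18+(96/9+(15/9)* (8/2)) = 17.78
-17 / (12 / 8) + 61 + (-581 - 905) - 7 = -4330 / 3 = -1443.33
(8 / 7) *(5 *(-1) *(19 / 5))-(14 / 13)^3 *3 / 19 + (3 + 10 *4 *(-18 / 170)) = -114979741 / 4967417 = -23.15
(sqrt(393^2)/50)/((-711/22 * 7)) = -1441/41475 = -0.03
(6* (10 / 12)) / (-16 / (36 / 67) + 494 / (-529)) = -23805 / 146218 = -0.16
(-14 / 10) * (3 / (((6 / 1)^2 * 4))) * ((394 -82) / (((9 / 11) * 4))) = -1001 / 360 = -2.78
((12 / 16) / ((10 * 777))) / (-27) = -1 / 279720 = -0.00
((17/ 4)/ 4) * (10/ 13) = 0.82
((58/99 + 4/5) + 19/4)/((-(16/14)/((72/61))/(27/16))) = -2296161/214720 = -10.69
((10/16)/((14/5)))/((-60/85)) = -425/1344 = -0.32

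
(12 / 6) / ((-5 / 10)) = -4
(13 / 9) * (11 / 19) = 143 / 171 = 0.84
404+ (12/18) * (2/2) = 404.67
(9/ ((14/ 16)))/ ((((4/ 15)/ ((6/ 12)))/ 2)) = 270/ 7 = 38.57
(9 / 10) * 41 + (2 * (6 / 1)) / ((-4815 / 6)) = 39467 / 1070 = 36.89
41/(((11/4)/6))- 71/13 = 12011/143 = 83.99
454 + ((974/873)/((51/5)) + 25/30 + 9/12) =81155227/178092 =455.69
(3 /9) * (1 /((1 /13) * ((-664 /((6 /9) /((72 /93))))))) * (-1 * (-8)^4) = 51584 /2241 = 23.02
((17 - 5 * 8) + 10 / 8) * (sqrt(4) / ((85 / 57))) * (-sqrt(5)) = 4959 * sqrt(5) / 170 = 65.23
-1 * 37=-37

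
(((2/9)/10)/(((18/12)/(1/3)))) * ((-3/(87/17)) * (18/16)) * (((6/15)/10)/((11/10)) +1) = -323/95700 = -0.00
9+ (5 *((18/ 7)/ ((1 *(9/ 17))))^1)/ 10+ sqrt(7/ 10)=sqrt(70)/ 10+ 80/ 7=12.27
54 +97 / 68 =3769 / 68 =55.43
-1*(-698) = 698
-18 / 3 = -6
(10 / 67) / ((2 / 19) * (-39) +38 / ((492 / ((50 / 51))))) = -1191870 / 32178023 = -0.04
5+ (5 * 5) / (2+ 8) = 15 / 2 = 7.50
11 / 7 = 1.57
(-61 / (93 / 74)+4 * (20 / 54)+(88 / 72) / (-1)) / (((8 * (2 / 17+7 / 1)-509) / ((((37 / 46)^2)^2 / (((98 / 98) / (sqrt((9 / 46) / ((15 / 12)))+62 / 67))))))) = 1287460521433 * sqrt(230) / 1104020765715600+1287460521433 / 31123166046120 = 0.06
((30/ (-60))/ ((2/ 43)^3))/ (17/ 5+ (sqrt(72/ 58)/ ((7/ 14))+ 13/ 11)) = -887695655/ 624896+ 240508675 *sqrt(29)/ 1874688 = -729.67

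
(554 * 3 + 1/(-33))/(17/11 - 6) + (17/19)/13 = -373.03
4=4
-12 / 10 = -6 / 5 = -1.20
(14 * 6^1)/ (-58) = -42/ 29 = -1.45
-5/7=-0.71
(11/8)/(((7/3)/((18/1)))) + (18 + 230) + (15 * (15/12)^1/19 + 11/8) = 277671/1064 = 260.97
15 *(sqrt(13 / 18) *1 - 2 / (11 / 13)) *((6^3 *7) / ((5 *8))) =-14742 / 11+189 *sqrt(26) / 2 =-858.32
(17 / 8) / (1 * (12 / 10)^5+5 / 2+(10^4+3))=53125 / 250199708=0.00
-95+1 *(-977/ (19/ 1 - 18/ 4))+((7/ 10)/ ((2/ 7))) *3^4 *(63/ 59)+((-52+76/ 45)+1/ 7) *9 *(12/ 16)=-34626799/ 119770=-289.11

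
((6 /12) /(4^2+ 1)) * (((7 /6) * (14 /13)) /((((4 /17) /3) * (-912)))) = -0.00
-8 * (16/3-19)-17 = 92.33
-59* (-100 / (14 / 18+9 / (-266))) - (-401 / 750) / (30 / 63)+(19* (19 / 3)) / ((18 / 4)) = 956760185209 / 120217500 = 7958.58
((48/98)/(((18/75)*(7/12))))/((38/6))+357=2330169/6517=357.55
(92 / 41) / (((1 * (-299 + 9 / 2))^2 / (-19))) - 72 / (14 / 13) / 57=-6149132 / 5240333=-1.17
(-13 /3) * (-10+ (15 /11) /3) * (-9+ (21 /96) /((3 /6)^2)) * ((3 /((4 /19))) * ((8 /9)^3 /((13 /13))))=-8990800 /2673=-3363.56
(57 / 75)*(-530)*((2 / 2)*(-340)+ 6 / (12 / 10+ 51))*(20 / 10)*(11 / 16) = 32754689 / 174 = 188245.34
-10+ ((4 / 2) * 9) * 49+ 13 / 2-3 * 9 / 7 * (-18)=13271 / 14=947.93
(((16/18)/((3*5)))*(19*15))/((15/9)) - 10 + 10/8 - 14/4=-127/60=-2.12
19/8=2.38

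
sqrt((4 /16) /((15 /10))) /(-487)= -sqrt(6) /2922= -0.00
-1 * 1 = -1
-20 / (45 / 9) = -4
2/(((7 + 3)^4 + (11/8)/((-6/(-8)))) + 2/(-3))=12/60007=0.00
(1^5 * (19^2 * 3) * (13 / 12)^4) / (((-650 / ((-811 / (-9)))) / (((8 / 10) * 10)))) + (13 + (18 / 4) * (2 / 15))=-637930207 / 388800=-1640.77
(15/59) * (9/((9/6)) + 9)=225/59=3.81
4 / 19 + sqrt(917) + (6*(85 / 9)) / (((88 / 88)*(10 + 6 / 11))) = 18461 / 3306 + sqrt(917) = 35.87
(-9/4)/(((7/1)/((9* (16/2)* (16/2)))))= -1296/7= -185.14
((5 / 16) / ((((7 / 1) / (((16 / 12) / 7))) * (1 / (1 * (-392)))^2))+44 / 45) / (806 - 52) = 29422 / 16965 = 1.73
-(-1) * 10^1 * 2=20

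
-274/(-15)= 274/15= 18.27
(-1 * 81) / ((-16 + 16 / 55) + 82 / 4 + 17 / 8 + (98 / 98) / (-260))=-51480 / 4393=-11.72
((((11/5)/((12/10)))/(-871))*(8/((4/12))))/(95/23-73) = 23/31356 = 0.00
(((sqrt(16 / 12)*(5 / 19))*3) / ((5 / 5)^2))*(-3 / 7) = -30*sqrt(3) / 133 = -0.39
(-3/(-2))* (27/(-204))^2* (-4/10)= -243/23120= -0.01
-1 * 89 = -89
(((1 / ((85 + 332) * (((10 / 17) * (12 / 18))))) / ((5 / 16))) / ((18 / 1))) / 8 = 17 / 125100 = 0.00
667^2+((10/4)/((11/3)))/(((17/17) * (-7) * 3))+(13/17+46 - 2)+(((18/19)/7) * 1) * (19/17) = 1164836907/2618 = 444933.88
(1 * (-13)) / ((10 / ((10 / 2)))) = -13 / 2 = -6.50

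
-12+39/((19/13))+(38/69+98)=148451/1311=113.23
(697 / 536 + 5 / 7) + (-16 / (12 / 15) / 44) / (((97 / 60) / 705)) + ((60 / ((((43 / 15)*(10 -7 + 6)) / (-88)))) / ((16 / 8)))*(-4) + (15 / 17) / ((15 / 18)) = 626723370159 / 2926473704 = 214.16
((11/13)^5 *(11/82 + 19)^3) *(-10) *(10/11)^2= -642623938122375/25589884853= -25112.42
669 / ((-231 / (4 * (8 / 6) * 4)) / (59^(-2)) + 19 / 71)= -3039936 / 171274427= -0.02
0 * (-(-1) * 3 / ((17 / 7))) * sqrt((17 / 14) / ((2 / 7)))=0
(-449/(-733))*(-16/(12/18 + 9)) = -21552/21257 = -1.01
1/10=0.10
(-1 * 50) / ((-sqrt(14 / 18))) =150 * sqrt(7) / 7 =56.69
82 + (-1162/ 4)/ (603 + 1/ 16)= 786570/ 9649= 81.52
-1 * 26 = -26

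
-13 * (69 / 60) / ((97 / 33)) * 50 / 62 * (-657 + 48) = 30045015 / 12028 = 2497.92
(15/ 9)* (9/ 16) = 0.94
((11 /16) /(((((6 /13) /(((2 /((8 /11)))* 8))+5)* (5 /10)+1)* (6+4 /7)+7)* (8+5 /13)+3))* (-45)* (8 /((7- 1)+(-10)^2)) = -143143 /15640088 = -0.01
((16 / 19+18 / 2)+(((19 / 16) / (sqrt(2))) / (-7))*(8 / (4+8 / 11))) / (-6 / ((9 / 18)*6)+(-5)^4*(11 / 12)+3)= 2244 / 130853 - 627*sqrt(2) / 2506868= 0.02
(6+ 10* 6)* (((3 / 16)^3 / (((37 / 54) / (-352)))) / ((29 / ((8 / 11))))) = -5.61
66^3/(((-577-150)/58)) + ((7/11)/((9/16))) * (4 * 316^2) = 30871897744/71973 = 428937.21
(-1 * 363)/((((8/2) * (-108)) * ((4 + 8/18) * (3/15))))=121/128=0.95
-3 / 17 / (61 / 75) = -225 / 1037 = -0.22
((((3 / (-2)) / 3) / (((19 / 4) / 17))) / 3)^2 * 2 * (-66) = -50864 / 1083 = -46.97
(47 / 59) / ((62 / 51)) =2397 / 3658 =0.66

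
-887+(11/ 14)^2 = -173731/ 196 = -886.38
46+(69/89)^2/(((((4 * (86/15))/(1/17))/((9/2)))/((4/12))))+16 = 5744143237/92644016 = 62.00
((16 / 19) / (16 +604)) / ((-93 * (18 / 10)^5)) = -2500 / 3234527073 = -0.00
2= 2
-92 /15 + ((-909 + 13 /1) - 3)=-13577 /15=-905.13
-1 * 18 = -18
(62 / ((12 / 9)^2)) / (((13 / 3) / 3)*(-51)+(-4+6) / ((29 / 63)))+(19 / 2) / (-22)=-496181 / 530728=-0.93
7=7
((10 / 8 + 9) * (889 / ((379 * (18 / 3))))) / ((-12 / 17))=-619633 / 109152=-5.68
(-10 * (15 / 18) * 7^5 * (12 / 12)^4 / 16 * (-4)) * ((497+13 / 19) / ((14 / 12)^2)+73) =3501849925 / 228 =15358990.90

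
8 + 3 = 11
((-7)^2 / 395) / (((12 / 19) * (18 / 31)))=28861 / 85320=0.34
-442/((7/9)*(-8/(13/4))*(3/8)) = 8619/14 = 615.64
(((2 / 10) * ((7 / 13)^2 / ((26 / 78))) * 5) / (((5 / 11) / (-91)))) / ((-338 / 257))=2908983 / 21970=132.41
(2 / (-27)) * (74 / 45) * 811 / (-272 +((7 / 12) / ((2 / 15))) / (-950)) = 36488512 / 100467621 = 0.36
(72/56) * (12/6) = 18/7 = 2.57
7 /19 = 0.37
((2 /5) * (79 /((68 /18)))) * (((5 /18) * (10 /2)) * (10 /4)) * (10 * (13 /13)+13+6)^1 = 842.28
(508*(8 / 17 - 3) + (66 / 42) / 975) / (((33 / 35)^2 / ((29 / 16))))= -2619.80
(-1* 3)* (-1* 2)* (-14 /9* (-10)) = 280 /3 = 93.33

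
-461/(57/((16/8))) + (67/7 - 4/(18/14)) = -11629/1197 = -9.72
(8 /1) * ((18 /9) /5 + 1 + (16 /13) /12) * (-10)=-4688 /39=-120.21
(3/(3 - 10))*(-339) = 1017/7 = 145.29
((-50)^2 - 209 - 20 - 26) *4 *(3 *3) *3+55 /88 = 1939685 /8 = 242460.62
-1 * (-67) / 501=67 / 501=0.13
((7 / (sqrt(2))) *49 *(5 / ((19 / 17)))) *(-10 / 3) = -145775 *sqrt(2) / 57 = -3616.79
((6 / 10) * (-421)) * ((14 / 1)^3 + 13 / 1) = -696418.20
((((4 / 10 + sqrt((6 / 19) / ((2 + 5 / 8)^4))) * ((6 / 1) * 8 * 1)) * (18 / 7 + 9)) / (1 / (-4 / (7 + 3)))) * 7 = -15552 / 25 - 55296 * sqrt(114) / 4655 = -748.91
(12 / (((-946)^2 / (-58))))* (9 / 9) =-174 / 223729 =-0.00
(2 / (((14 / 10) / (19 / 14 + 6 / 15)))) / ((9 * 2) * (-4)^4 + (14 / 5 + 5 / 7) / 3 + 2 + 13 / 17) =0.00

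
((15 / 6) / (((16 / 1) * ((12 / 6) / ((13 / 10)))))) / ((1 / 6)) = 0.61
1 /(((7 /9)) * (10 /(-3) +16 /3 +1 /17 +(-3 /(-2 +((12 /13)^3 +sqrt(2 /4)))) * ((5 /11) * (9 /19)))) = 122228876645865 /265027766215807 - 70845213969387 * sqrt(2) /1325138831079035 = 0.39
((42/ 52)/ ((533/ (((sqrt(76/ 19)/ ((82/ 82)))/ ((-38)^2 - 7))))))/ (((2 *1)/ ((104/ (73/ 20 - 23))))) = -560/ 98803809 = -0.00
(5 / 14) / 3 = 5 / 42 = 0.12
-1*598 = -598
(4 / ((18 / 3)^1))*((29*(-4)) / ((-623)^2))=-232 / 1164387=-0.00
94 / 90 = 47 / 45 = 1.04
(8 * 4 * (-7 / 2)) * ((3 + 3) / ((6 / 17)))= -1904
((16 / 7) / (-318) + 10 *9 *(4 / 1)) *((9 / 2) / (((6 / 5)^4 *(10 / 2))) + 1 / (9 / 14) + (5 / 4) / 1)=3894031 / 3339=1166.23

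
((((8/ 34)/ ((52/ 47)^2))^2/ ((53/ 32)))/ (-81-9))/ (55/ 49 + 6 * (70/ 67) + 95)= -16019992723/ 6617481730089750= -0.00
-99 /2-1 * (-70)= 41 /2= 20.50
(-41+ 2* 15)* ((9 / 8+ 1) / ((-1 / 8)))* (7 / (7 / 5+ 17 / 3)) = 19635 / 106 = 185.24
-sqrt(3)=-1.73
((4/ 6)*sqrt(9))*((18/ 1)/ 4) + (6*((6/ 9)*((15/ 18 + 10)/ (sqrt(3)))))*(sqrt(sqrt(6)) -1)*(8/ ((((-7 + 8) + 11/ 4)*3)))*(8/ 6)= 9 + 3328*sqrt(3)*(-1 + 6^(1/ 4))/ 243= 22.40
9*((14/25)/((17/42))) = 5292/425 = 12.45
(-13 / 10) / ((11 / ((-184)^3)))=40491776 / 55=736214.11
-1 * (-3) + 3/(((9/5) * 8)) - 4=-19/24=-0.79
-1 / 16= -0.06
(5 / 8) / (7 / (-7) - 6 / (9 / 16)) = -3 / 56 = -0.05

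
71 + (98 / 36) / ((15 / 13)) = 19807 / 270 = 73.36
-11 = -11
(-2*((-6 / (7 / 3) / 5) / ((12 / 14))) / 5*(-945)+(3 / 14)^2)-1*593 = -803359 / 980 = -819.75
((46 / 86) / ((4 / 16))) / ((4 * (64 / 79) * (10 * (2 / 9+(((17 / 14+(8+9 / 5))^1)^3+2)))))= 0.00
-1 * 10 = -10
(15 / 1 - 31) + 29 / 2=-3 / 2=-1.50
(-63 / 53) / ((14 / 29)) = -261 / 106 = -2.46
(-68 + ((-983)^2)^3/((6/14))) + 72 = 6315665890239968995/3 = 2105221963413322998.33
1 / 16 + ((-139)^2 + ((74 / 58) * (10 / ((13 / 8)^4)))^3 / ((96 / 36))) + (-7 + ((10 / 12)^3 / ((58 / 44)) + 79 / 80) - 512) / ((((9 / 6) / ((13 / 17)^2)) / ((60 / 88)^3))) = 808228582644690931567210796489 / 41965398192721346011935552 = 19259.40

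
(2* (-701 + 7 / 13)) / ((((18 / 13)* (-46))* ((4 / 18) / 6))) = 593.87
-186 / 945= -62 / 315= -0.20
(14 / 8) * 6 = 21 / 2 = 10.50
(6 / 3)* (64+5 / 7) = 906 / 7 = 129.43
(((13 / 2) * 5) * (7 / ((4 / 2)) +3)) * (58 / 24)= 24505 / 48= 510.52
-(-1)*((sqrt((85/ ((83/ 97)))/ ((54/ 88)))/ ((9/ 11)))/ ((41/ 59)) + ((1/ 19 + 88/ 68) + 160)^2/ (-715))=-543194645/ 14919047 + 1298*sqrt(22583055)/ 275643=-14.03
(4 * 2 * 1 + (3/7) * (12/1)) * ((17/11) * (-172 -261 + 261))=-3493.61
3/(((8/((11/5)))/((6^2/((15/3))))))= 297/50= 5.94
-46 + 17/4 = -167/4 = -41.75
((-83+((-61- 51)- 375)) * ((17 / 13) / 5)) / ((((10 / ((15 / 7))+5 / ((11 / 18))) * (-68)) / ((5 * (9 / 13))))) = 84645 / 143312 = 0.59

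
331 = 331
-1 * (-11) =11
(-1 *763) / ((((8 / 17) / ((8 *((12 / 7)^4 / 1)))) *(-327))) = 117504 / 343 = 342.58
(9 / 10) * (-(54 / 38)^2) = -6561 / 3610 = -1.82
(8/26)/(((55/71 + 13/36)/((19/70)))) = 97128/1320865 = 0.07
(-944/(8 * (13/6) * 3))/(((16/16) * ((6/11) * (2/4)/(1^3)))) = -2596/39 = -66.56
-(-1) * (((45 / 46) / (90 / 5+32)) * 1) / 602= 9 / 276920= 0.00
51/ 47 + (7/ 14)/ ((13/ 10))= 898/ 611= 1.47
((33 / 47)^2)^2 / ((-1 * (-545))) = 1185921 / 2659426145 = 0.00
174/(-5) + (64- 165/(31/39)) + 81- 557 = -101429/155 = -654.38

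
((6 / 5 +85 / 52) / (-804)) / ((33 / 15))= -1 / 624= -0.00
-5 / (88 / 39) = -195 / 88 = -2.22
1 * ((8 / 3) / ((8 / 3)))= 1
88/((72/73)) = 803/9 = 89.22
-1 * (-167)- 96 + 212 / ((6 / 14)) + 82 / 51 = 567.27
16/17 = 0.94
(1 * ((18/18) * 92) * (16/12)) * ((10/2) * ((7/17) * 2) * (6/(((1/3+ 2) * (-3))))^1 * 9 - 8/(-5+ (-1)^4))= -186208/51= -3651.14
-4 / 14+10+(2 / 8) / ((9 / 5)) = 2483 / 252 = 9.85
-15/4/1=-15/4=-3.75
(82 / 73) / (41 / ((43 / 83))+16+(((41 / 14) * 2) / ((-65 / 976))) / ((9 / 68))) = -14438970 / 7318552147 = -0.00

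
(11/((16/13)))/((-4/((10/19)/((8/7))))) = -1.03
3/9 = 1/3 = 0.33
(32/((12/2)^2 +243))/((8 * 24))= 1/1674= 0.00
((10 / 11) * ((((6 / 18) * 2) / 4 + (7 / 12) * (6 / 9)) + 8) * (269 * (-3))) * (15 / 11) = -94150 / 11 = -8559.09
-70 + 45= -25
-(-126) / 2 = 63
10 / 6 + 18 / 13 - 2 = 41 / 39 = 1.05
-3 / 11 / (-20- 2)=3 / 242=0.01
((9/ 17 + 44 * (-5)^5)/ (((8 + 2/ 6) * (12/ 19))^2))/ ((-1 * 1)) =843834251/ 170000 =4963.73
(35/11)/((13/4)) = 140/143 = 0.98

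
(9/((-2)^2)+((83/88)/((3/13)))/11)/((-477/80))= -76130/173151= -0.44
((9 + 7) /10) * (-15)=-24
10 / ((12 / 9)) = 15 / 2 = 7.50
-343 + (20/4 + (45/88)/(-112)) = -3331373/9856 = -338.00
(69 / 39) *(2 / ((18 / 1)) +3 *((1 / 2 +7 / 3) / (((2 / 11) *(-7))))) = -38065 / 3276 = -11.62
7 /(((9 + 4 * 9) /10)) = 14 /9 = 1.56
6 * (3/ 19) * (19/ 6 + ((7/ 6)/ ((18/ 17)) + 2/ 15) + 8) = 6697/ 570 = 11.75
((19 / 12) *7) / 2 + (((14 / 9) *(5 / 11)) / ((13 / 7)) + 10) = 163937 / 10296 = 15.92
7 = 7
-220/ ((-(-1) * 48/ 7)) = -385/ 12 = -32.08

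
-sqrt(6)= -2.45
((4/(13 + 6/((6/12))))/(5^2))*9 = 0.06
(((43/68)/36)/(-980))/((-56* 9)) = 43/1209116160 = 0.00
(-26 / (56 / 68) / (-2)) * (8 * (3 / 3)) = 884 / 7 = 126.29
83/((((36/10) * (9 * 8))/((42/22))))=2905/4752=0.61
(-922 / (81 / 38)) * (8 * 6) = -560576 / 27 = -20762.07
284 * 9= 2556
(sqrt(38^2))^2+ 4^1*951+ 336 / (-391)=2051632 / 391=5247.14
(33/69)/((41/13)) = 143/943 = 0.15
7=7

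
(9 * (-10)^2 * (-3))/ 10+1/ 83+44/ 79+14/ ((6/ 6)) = -1674861/ 6557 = -255.43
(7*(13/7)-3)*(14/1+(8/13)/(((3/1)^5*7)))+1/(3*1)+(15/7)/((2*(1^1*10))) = 12422561/88452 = 140.44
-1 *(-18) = 18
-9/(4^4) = -9/256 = -0.04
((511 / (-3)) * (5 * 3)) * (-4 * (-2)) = -20440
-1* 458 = -458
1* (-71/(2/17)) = -1207/2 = -603.50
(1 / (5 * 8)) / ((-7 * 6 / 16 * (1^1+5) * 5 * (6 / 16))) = -4 / 4725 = -0.00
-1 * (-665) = 665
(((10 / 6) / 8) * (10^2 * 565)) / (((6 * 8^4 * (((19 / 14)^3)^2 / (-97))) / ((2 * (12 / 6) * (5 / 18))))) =-8.26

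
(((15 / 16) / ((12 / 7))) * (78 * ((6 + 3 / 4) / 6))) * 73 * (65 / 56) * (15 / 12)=5082.69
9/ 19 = 0.47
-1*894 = -894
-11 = -11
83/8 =10.38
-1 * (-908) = 908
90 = 90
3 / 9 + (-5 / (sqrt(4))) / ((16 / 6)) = -29 / 48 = -0.60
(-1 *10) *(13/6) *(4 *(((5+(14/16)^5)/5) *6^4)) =-123841.99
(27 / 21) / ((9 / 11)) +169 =1194 / 7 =170.57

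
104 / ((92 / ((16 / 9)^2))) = 6656 / 1863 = 3.57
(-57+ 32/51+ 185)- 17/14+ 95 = 158803/714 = 222.41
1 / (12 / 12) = 1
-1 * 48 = -48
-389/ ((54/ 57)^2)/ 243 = -140429/ 78732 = -1.78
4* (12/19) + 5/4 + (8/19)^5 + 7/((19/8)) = 66725103/9904396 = 6.74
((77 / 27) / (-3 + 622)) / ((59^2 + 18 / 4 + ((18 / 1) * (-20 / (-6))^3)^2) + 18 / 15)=770 / 74862732171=0.00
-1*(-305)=305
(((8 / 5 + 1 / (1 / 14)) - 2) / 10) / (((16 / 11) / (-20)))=-187 / 10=-18.70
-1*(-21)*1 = 21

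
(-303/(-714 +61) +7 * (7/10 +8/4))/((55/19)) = 2402493/359150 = 6.69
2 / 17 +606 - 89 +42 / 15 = 44193 / 85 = 519.92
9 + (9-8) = 10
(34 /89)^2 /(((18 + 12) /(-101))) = -58378 /118815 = -0.49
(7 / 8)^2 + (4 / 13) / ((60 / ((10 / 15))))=28793 / 37440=0.77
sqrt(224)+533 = 4 * sqrt(14)+533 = 547.97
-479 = -479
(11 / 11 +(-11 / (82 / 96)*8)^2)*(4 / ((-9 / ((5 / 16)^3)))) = -2230482125 / 15492096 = -143.98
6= 6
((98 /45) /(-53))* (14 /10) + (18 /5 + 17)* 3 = 61.74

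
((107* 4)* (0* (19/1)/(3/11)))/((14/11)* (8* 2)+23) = 0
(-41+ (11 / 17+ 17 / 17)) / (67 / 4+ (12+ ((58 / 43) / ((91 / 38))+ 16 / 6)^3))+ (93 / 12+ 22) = 3587965180610657 / 123213914093404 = 29.12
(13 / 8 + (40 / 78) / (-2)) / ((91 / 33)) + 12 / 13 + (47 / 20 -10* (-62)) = 4216681 / 6760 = 623.77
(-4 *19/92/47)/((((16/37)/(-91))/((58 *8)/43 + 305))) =1168.02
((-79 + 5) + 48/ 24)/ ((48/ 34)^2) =-289/ 8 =-36.12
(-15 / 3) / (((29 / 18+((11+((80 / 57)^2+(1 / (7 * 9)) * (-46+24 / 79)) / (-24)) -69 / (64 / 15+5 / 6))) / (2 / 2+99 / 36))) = 2290788675 / 118529051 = 19.33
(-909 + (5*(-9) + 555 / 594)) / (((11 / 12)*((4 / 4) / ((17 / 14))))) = -3208019 / 2541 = -1262.50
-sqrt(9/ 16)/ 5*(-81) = 243/ 20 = 12.15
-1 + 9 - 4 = 4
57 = 57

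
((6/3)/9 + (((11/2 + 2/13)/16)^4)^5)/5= 48183307672883914791777451362714670848737266676863961/1084124418144453083019749447608053585379687739078737920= 0.04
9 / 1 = 9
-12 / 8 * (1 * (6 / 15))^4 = -24 / 625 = -0.04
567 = 567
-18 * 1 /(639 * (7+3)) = -1 /355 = -0.00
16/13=1.23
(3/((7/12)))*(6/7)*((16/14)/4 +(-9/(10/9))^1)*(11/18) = -21.05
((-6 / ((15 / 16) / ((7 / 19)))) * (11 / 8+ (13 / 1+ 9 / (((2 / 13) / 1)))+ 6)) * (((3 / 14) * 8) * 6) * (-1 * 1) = 1912.93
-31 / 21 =-1.48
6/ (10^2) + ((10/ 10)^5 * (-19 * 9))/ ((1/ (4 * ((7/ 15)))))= -15957/ 50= -319.14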